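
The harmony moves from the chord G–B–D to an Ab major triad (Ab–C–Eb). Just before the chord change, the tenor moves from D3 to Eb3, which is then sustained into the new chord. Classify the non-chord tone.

Eb3 is an anticipation.

The harmony at that moment is G major triad (G, B, D); Eb3 is not a chord tone.
It is approached by step up from D3 and then sustained as the same pitch into the next harmony.
Arriving early and becoming a chord tone when the harmony changes — an anticipation.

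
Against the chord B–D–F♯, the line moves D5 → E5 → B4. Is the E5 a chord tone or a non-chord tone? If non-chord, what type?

The harmony at that moment is B minor triad (B, D, F♯); E5 is not a chord tone.
It is approached by step up from D5 and left by leap down to B4.
Step in, leap out — an escape tone.

Non-chord tone — an escape tone.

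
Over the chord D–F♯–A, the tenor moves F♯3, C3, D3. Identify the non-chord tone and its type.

The harmony at that moment is D major triad (D, F♯, A); C3 is not a chord tone.
It is approached by leap down from F♯3 and left by step up to D3.
Leap in, step out — an appoggiatura.

C3 is an appoggiatura.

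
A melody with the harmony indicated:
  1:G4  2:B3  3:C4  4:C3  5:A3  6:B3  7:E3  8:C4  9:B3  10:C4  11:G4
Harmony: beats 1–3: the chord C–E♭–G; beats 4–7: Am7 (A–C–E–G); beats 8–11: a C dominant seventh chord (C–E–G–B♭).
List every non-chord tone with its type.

The harmony at that moment is C minor triad (C, E♭, G); B3 is not a chord tone.
It is approached by leap down from G4 and left by step up to C4.
Leap in, step out — an appoggiatura.
The harmony at that moment is A minor seventh chord (A, C, E, G); B3 is not a chord tone.
It is approached by step up from A3 and left by leap down to E3.
Step in, leap out — an escape tone.
The harmony at that moment is C dominant seventh chord (C, E, G, B♭); B3 is not a chord tone.
It is approached by step down from C4 and left by step up to C4.
Step away and step back to the same note — a neighbor tone (lower neighbor).

B3 (beat 2) — appoggiatura; B3 (beat 6) — escape tone; B3 (beat 9) — neighbor tone.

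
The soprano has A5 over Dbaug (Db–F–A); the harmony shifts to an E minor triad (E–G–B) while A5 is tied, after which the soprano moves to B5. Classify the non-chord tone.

A5 is a retardation.

The harmony at that moment is E minor triad (E, G, B); A5 is not a chord tone.
It is held over (the same pitch as the preceding A5) and left by step up to B5.
Held over from the previous chord and resolving up by step — a retardation.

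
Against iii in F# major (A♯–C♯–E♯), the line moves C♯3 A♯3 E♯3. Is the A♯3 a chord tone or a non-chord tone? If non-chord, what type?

A# minor triad contains A♯, C♯, E♯; A♯ is the root, so it is a chord tone.

Chord tone (the root of A# minor triad).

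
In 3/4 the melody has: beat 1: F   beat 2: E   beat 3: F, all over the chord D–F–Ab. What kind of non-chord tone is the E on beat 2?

The harmony at that moment is D diminished triad (D, F, Ab); E is not a chord tone.
It is approached by step down from F and left by step up to F.
Step away and step back to the same note — a neighbor tone (lower neighbor).

Lower neighbor tone.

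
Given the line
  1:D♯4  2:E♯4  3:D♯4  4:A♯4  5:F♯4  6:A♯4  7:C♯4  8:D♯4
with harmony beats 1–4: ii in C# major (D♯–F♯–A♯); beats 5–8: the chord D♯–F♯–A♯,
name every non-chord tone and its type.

E♯4 (beat 2) — neighbor tone; C♯4 (beat 7) — appoggiatura.

The harmony at that moment is D♯ minor triad (D♯, F♯, A♯); E♯4 is not a chord tone.
It is approached by step up from D♯4 and left by step down to D♯4.
Step away and step back to the same note — a neighbor tone (upper neighbor).
The harmony at that moment is D♯ minor triad (D♯, F♯, A♯); C♯4 is not a chord tone.
It is approached by leap down from A♯4 and left by step up to D♯4.
Leap in, step out — an appoggiatura.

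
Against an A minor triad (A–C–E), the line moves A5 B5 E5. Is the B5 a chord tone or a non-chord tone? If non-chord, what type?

The harmony at that moment is A minor triad (A, C, E); B5 is not a chord tone.
It is approached by step up from A5 and left by leap down to E5.
Step in, leap out — an escape tone.

Non-chord tone — an escape tone.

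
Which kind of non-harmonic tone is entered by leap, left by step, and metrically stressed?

Appoggiatura.

Approach: by leap. Departure: by step. Metric position: strong.
Leap in, step out, in a metrically strong position — an appoggiatura. (It is the mirror image of the escape tone, which steps in and leaps out from a weak position.)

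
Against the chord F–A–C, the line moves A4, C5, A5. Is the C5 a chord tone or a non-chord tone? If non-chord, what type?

F major triad contains F, A, C; C is the fifth, so it is a chord tone.

Chord tone (the fifth of F major triad).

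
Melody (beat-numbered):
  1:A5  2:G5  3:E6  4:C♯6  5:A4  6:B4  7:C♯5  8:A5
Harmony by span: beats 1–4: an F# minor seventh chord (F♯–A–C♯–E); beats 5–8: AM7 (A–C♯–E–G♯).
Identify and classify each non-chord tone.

G5 (beat 2) — escape tone; B4 (beat 6) — passing tone.

The harmony at that moment is F♯ minor seventh chord (F♯, A, C♯, E); G5 is not a chord tone.
It is approached by step down from A5 and left by leap up to E6.
Step in, leap out — an escape tone.
The harmony at that moment is A major seventh chord (A, C♯, E, G♯); B4 is not a chord tone.
It is approached by step up from A4 and left by step up to C♯5.
Step in, step out in the same direction — a passing tone.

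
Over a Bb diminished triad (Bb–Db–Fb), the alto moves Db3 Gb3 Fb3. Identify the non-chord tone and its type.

The harmony at that moment is Bb diminished triad (Bb, Db, Fb); Gb3 is not a chord tone.
It is approached by leap up from Db3 and left by step down to Fb3.
Leap in, step out — an appoggiatura.

Gb3 is an appoggiatura.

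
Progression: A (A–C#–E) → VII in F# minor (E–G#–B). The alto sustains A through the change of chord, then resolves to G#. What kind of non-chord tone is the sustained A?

The harmony at that moment is E major triad (E, G#, B); A is not a chord tone.
It is held over (the same pitch as the preceding A) and left by step down to G#.
Held over from the previous chord and resolving down by step — a suspension.

A is a suspension.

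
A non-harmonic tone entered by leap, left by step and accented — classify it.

Approach: by leap. Departure: by step. Metric position: strong.
Leap in, step out, in a metrically strong position — an appoggiatura. (It is the mirror image of the escape tone, which steps in and leaps out from a weak position.)

Appoggiatura.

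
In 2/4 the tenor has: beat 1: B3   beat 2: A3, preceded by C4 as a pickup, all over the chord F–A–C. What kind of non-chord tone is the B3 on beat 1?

Passing tone.

The harmony at that moment is F major triad (F, A, C); B3 is not a chord tone.
It is approached by step down from C4 and left by step down to A3.
Step in, step out in the same direction — a passing tone.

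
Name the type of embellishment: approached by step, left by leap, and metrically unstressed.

Approach: by step. Departure: by leap. Metric position: weak.
Step in, leap out, from a weak position — an escape tone (échappée). (It is the mirror image of the appoggiatura, which leaps in and steps out on a strong beat.)

Escape tone.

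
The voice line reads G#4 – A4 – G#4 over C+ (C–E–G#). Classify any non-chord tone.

The harmony at that moment is C augmented triad (C, E, G#); A4 is not a chord tone.
It is approached by step up from G#4 and left by step down to G#4.
Step away and step back to the same note — a neighbor tone (upper neighbor).

A4 is a neighbor tone.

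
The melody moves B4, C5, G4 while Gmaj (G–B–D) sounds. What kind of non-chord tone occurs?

C5 is an escape tone.

The harmony at that moment is G major triad (G, B, D); C5 is not a chord tone.
It is approached by step up from B4 and left by leap down to G4.
Step in, leap out — an escape tone.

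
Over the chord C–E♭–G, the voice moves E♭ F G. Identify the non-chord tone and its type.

F is a passing tone.

The harmony at that moment is C minor triad (C, E♭, G); F is not a chord tone.
It is approached by step up from E♭ and left by step up to G.
Step in, step out in the same direction — a passing tone.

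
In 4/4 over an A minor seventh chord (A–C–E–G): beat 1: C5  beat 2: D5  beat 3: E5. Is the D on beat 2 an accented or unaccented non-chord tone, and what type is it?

The harmony at that moment is A minor seventh chord (A, C, E, G); D5 is not a chord tone.
It is approached by step up from C5 and left by step up to E5.
Step in, step out in the same direction — a passing tone.
It falls on a weak beat, so it is unaccented.

Unaccented passing tone.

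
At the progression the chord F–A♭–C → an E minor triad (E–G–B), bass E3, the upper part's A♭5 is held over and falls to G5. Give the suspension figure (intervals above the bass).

4–3 suspension.

At the second chord the bass is E3. The suspended A♭5 lies a fourth above the bass; after resolving down by step to G5, the interval above the bass becomes a third.
Suspension figures are named by those two intervals: 4–3.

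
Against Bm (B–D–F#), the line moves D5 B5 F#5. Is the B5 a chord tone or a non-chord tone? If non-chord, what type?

B minor triad contains B, D, F#; B is the root, so it is a chord tone.

Chord tone (the root of B minor triad).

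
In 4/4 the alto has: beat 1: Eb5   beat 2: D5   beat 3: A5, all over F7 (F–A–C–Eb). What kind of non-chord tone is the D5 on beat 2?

The harmony at that moment is F dominant seventh chord (F, A, C, Eb); D5 is not a chord tone.
It is approached by step down from Eb5 and left by leap up to A5.
Step in, leap out, on a weak beat — an escape tone.

Escape tone.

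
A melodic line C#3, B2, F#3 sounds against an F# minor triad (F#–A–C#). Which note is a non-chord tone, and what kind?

The harmony at that moment is F# minor triad (F#, A, C#); B2 is not a chord tone.
It is approached by step down from C#3 and left by leap up to F#3.
Step in, leap out — an escape tone.

B2 is an escape tone.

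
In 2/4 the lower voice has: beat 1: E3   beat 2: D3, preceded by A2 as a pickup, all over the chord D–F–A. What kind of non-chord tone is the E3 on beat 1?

Appoggiatura.

The harmony at that moment is D minor triad (D, F, A); E3 is not a chord tone.
It is approached by leap up from A2 and left by step down to D3.
Leap in, step out, metrically accented — an appoggiatura.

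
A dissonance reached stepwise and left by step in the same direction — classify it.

Approach: by step. Departure: by step, continuing in the same direction.
Stepwise on both sides with no change of direction means the note fills in the space between two different chord tones — a passing tone. (Had it turned back to its starting note it would be a neighbor tone instead.)

Passing tone.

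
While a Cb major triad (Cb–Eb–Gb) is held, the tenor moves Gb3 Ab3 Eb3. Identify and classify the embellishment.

Ab3 is an escape tone.

The harmony at that moment is Cb major triad (Cb, Eb, Gb); Ab3 is not a chord tone.
It is approached by step up from Gb3 and left by leap down to Eb3.
Step in, leap out — an escape tone.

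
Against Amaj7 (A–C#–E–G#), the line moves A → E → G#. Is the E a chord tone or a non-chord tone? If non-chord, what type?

Chord tone (the fifth of A major seventh chord).

A major seventh chord contains A, C#, E, G#; E is the fifth, so it is a chord tone.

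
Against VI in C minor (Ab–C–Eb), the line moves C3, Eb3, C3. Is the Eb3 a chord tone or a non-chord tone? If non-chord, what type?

Ab major triad contains Ab, C, Eb; Eb is the fifth, so it is a chord tone.

Chord tone (the fifth of Ab major triad).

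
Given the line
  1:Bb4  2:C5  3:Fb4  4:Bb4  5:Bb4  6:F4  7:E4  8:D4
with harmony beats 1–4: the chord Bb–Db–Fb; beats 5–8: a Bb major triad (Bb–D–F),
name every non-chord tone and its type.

The harmony at that moment is Bb diminished triad (Bb, Db, Fb); C5 is not a chord tone.
It is approached by step up from Bb4 and left by leap down to Fb4.
Step in, leap out — an escape tone.
The harmony at that moment is Bb major triad (Bb, D, F); E4 is not a chord tone.
It is approached by step down from F4 and left by step down to D4.
Step in, step out in the same direction — a passing tone.

C5 (beat 2) — escape tone; E4 (beat 7) — passing tone.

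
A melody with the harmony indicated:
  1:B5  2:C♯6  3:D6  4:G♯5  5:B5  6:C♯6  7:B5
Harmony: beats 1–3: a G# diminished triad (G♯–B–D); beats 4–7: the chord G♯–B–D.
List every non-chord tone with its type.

C♯6 (beat 2) — passing tone; C♯6 (beat 6) — neighbor tone.

The harmony at that moment is G♯ diminished triad (G♯, B, D); C♯6 is not a chord tone.
It is approached by step up from B5 and left by step up to D6.
Step in, step out in the same direction — a passing tone.
The harmony at that moment is G♯ diminished triad (G♯, B, D); C♯6 is not a chord tone.
It is approached by step up from B5 and left by step down to B5.
Step away and step back to the same note — a neighbor tone (upper neighbor).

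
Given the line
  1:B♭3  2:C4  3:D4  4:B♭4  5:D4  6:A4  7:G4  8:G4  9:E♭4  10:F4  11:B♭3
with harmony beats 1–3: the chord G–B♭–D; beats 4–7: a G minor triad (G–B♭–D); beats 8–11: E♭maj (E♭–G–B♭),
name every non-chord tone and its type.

C4 (beat 2) — passing tone; A4 (beat 6) — appoggiatura; F4 (beat 10) — escape tone.

The harmony at that moment is G minor triad (G, B♭, D); C4 is not a chord tone.
It is approached by step up from B♭3 and left by step up to D4.
Step in, step out in the same direction — a passing tone.
The harmony at that moment is G minor triad (G, B♭, D); A4 is not a chord tone.
It is approached by leap up from D4 and left by step down to G4.
Leap in, step out — an appoggiatura.
The harmony at that moment is E♭ major triad (E♭, G, B♭); F4 is not a chord tone.
It is approached by step up from E♭4 and left by leap down to B♭3.
Step in, leap out — an escape tone.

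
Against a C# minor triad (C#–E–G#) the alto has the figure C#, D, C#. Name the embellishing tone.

The harmony at that moment is C# minor triad (C#, E, G#); D is not a chord tone.
It is approached by step up from C# and left by step down to C#.
Step away and step back to the same note — a neighbor tone (upper neighbor).

D is a neighbor tone.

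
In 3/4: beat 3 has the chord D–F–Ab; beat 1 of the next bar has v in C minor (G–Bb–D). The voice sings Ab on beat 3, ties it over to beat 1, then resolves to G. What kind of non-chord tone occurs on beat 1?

The harmony at that moment is G minor triad (G, Bb, D); Ab is not a chord tone.
It is held over (the same pitch as the preceding Ab) and left by step down to G.
Held over from the previous chord and resolving down by step — a suspension.

Suspension.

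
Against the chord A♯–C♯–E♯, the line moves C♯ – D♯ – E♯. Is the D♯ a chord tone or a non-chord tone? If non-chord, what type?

The harmony at that moment is A♯ minor triad (A♯, C♯, E♯); D♯ is not a chord tone.
It is approached by step up from C♯ and left by step up to E♯.
Step in, step out in the same direction — a passing tone.

Non-chord tone — a passing tone.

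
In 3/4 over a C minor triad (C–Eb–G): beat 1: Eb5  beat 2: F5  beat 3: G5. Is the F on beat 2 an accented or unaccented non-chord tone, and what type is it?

The harmony at that moment is C minor triad (C, Eb, G); F5 is not a chord tone.
It is approached by step up from Eb5 and left by step up to G5.
Step in, step out in the same direction — a passing tone.
It falls on a weak beat, so it is unaccented.

Unaccented passing tone.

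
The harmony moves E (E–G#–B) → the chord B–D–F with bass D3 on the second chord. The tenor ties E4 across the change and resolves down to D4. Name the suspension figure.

9–8 suspension.

At the second chord the bass is D3. The suspended E4 lies a ninth above the bass; after resolving down by step to D4, the interval above the bass becomes an octave.
Suspension figures are named by those two intervals: 9–8.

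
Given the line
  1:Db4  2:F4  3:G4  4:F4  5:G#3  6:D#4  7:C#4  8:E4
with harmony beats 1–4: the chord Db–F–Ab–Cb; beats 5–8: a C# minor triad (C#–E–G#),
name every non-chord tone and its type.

G4 (beat 3) — neighbor tone; D#4 (beat 6) — appoggiatura.

The harmony at that moment is Db dominant seventh chord (Db, F, Ab, Cb); G4 is not a chord tone.
It is approached by step up from F4 and left by step down to F4.
Step away and step back to the same note — a neighbor tone (upper neighbor).
The harmony at that moment is C# minor triad (C#, E, G#); D#4 is not a chord tone.
It is approached by leap up from G#3 and left by step down to C#4.
Leap in, step out — an appoggiatura.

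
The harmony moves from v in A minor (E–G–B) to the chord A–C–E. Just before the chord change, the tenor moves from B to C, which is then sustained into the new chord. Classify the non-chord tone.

C is an anticipation.

The harmony at that moment is E minor triad (E, G, B); C is not a chord tone.
It is approached by step up from B and then sustained as the same pitch into the next harmony.
Arriving early and becoming a chord tone when the harmony changes — an anticipation.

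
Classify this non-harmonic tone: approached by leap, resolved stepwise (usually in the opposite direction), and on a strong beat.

Approach: by leap. Departure: by step. Metric position: strong.
Leap in, step out, in a metrically strong position — an appoggiatura. (It is the mirror image of the escape tone, which steps in and leaps out from a weak position.)

Appoggiatura.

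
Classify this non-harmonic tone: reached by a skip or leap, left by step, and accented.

Appoggiatura.

Approach: by leap. Departure: by step. Metric position: strong.
Leap in, step out, in a metrically strong position — an appoggiatura. (It is the mirror image of the escape tone, which steps in and leaps out from a weak position.)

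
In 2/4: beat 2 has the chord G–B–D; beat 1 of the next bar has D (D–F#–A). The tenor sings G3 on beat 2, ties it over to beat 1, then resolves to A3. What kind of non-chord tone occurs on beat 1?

The harmony at that moment is D major triad (D, F#, A); G3 is not a chord tone.
It is held over (the same pitch as the preceding G3) and left by step up to A3.
Held over from the previous chord and resolving up by step — a retardation.

Retardation.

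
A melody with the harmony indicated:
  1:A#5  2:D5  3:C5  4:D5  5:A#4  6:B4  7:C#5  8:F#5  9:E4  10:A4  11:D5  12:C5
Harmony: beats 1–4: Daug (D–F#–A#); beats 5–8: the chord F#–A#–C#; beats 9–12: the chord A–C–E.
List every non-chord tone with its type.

The harmony at that moment is D augmented triad (D, F#, A#); C5 is not a chord tone.
It is approached by step down from D5 and left by step up to D5.
Step away and step back to the same note — a neighbor tone (lower neighbor).
The harmony at that moment is F# major triad (F#, A#, C#); B4 is not a chord tone.
It is approached by step up from A#4 and left by step up to C#5.
Step in, step out in the same direction — a passing tone.
The harmony at that moment is A minor triad (A, C, E); D5 is not a chord tone.
It is approached by leap up from A4 and left by step down to C5.
Leap in, step out — an appoggiatura.

C5 (beat 3) — neighbor tone; B4 (beat 6) — passing tone; D5 (beat 11) — appoggiatura.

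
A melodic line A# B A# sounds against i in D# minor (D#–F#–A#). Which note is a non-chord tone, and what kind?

B is a neighbor tone.

The harmony at that moment is D# minor triad (D#, F#, A#); B is not a chord tone.
It is approached by step up from A# and left by step down to A#.
Step away and step back to the same note — a neighbor tone (upper neighbor).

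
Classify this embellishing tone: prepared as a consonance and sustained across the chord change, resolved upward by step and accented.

Retardation.

Approach: by preparation — the pitch is first a chord tone, then held (tied or repeated) while the harmony changes under it. Departure: up by step. Metric position: strong.
A prepared dissonance that resolves upward by step — a retardation. (The same figure resolving downward would be a suspension.)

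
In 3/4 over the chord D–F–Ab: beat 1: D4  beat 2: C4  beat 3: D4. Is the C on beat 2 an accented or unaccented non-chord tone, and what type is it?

The harmony at that moment is D diminished triad (D, F, Ab); C4 is not a chord tone.
It is approached by step down from D4 and left by step up to D4.
Step away and step back to the same note — a neighbor tone (lower neighbor).
It falls on a weak beat, so it is unaccented.

Unaccented neighbor tone.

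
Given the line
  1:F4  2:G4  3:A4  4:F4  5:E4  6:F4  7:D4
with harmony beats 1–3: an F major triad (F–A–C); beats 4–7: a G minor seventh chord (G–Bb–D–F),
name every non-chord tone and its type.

The harmony at that moment is F major triad (F, A, C); G4 is not a chord tone.
It is approached by step up from F4 and left by step up to A4.
Step in, step out in the same direction — a passing tone.
The harmony at that moment is G minor seventh chord (G, Bb, D, F); E4 is not a chord tone.
It is approached by step down from F4 and left by step up to F4.
Step away and step back to the same note — a neighbor tone (lower neighbor).

G4 (beat 2) — passing tone; E4 (beat 5) — neighbor tone.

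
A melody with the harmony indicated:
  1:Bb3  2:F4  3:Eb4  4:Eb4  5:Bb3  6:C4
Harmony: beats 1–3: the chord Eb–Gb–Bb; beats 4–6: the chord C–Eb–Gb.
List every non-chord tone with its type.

The harmony at that moment is Eb minor triad (Eb, Gb, Bb); F4 is not a chord tone.
It is approached by leap up from Bb3 and left by step down to Eb4.
Leap in, step out — an appoggiatura.
The harmony at that moment is C diminished triad (C, Eb, Gb); Bb3 is not a chord tone.
It is approached by leap down from Eb4 and left by step up to C4.
Leap in, step out — an appoggiatura.

F4 (beat 2) — appoggiatura; Bb3 (beat 5) — appoggiatura.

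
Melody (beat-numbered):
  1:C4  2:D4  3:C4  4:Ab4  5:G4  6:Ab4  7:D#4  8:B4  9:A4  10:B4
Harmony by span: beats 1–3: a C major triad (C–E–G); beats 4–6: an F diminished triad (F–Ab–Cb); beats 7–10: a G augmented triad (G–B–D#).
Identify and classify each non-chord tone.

The harmony at that moment is C major triad (C, E, G); D4 is not a chord tone.
It is approached by step up from C4 and left by step down to C4.
Step away and step back to the same note — a neighbor tone (upper neighbor).
The harmony at that moment is F diminished triad (F, Ab, Cb); G4 is not a chord tone.
It is approached by step down from Ab4 and left by step up to Ab4.
Step away and step back to the same note — a neighbor tone (lower neighbor).
The harmony at that moment is G augmented triad (G, B, D#); A4 is not a chord tone.
It is approached by step down from B4 and left by step up to B4.
Step away and step back to the same note — a neighbor tone (lower neighbor).

D4 (beat 2) — neighbor tone; G4 (beat 5) — neighbor tone; A4 (beat 9) — neighbor tone.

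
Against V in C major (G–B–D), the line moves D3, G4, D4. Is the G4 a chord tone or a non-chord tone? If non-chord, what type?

G major triad contains G, B, D; G is the root, so it is a chord tone.

Chord tone (the root of G major triad).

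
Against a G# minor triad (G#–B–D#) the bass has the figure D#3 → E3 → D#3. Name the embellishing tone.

E3 is a neighbor tone.

The harmony at that moment is G# minor triad (G#, B, D#); E3 is not a chord tone.
It is approached by step up from D#3 and left by step down to D#3.
Step away and step back to the same note — a neighbor tone (upper neighbor).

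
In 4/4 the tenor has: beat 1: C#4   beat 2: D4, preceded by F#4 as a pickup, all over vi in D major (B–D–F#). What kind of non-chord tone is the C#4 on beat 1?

Appoggiatura.

The harmony at that moment is B minor triad (B, D, F#); C#4 is not a chord tone.
It is approached by leap down from F#4 and left by step up to D4.
Leap in, step out, metrically accented — an appoggiatura.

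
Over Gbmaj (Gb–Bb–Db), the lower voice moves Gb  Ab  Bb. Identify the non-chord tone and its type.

The harmony at that moment is Gb major triad (Gb, Bb, Db); Ab is not a chord tone.
It is approached by step up from Gb and left by step up to Bb.
Step in, step out in the same direction — a passing tone.

Ab is a passing tone.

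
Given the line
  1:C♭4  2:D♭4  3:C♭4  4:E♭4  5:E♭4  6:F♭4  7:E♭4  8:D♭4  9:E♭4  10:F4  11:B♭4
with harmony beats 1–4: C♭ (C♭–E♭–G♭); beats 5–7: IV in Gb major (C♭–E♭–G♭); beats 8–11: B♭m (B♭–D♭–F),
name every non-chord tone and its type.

D♭4 (beat 2) — neighbor tone; F♭4 (beat 6) — neighbor tone; E♭4 (beat 9) — passing tone.

The harmony at that moment is C♭ major triad (C♭, E♭, G♭); D♭4 is not a chord tone.
It is approached by step up from C♭4 and left by step down to C♭4.
Step away and step back to the same note — a neighbor tone (upper neighbor).
The harmony at that moment is C♭ major triad (C♭, E♭, G♭); F♭4 is not a chord tone.
It is approached by step up from E♭4 and left by step down to E♭4.
Step away and step back to the same note — a neighbor tone (upper neighbor).
The harmony at that moment is B♭ minor triad (B♭, D♭, F); E♭4 is not a chord tone.
It is approached by step up from D♭4 and left by step up to F4.
Step in, step out in the same direction — a passing tone.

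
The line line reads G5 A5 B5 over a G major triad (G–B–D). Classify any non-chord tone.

The harmony at that moment is G major triad (G, B, D); A5 is not a chord tone.
It is approached by step up from G5 and left by step up to B5.
Step in, step out in the same direction — a passing tone.

A5 is a passing tone.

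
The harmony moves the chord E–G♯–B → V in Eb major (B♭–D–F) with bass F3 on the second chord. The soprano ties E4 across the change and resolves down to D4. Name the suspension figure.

7–6 suspension.

At the second chord the bass is F3. The suspended E4 lies a seventh above the bass; after resolving down by step to D4, the interval above the bass becomes a sixth.
Suspension figures are named by those two intervals: 7–6.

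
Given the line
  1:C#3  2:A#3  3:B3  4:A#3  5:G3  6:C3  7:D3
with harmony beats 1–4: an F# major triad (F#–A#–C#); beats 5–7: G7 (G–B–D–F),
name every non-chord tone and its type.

B3 (beat 3) — neighbor tone; C3 (beat 6) — appoggiatura.

The harmony at that moment is F# major triad (F#, A#, C#); B3 is not a chord tone.
It is approached by step up from A#3 and left by step down to A#3.
Step away and step back to the same note — a neighbor tone (upper neighbor).
The harmony at that moment is G dominant seventh chord (G, B, D, F); C3 is not a chord tone.
It is approached by leap down from G3 and left by step up to D3.
Leap in, step out — an appoggiatura.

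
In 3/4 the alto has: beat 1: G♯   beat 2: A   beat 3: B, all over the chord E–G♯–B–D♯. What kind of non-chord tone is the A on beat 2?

The harmony at that moment is E major seventh chord (E, G♯, B, D♯); A is not a chord tone.
It is approached by step up from G♯ and left by step up to B.
Step in, step out in the same direction — a passing tone.

Passing tone.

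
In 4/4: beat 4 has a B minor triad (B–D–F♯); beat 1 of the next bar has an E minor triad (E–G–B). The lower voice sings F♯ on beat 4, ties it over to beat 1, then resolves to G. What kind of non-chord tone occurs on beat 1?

Retardation.

The harmony at that moment is E minor triad (E, G, B); F♯ is not a chord tone.
It is held over (the same pitch as the preceding F♯) and left by step up to G.
Held over from the previous chord and resolving up by step — a retardation.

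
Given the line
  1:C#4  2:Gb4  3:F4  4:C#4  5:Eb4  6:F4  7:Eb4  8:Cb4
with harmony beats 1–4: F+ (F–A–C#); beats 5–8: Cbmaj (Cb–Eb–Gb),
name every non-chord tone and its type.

Gb4 (beat 2) — appoggiatura; F4 (beat 6) — neighbor tone.

The harmony at that moment is F augmented triad (F, A, C#); Gb4 is not a chord tone.
It is approached by leap up from C#4 and left by step down to F4.
Leap in, step out — an appoggiatura.
The harmony at that moment is Cb major triad (Cb, Eb, Gb); F4 is not a chord tone.
It is approached by step up from Eb4 and left by step down to Eb4.
Step away and step back to the same note — a neighbor tone (upper neighbor).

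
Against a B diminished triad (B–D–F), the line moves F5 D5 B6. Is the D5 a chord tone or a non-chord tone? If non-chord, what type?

Chord tone (the third of B diminished triad).

B diminished triad contains B, D, F; D is the third, so it is a chord tone.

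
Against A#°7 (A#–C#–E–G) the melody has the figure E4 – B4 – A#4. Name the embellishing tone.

B4 is an appoggiatura.

The harmony at that moment is A# diminished seventh chord (A#, C#, E, G); B4 is not a chord tone.
It is approached by leap up from E4 and left by step down to A#4.
Leap in, step out — an appoggiatura.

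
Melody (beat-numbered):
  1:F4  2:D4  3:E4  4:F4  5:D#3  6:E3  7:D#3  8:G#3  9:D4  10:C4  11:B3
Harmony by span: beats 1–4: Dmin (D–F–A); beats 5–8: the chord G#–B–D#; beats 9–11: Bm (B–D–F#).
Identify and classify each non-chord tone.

E4 (beat 3) — passing tone; E3 (beat 6) — neighbor tone; C4 (beat 10) — passing tone.

The harmony at that moment is D minor triad (D, F, A); E4 is not a chord tone.
It is approached by step up from D4 and left by step up to F4.
Step in, step out in the same direction — a passing tone.
The harmony at that moment is G# minor triad (G#, B, D#); E3 is not a chord tone.
It is approached by step up from D#3 and left by step down to D#3.
Step away and step back to the same note — a neighbor tone (upper neighbor).
The harmony at that moment is B minor triad (B, D, F#); C4 is not a chord tone.
It is approached by step down from D4 and left by step down to B3.
Step in, step out in the same direction — a passing tone.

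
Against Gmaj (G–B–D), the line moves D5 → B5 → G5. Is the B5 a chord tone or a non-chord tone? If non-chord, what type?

G major triad contains G, B, D; B is the third, so it is a chord tone.

Chord tone (the third of G major triad).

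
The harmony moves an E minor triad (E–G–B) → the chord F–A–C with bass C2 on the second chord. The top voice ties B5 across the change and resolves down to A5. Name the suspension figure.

7–6 suspension.

At the second chord the bass is C2. The suspended B5 lies a seventh above the bass; after resolving down by step to A5, the interval above the bass becomes a sixth.
Suspension figures are named by those two intervals: 7–6.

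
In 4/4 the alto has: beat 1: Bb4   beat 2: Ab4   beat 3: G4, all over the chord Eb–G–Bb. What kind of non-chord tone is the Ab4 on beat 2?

The harmony at that moment is Eb major triad (Eb, G, Bb); Ab4 is not a chord tone.
It is approached by step down from Bb4 and left by step down to G4.
Step in, step out in the same direction — a passing tone.

Passing tone.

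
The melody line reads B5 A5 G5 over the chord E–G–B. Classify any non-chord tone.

A5 is a passing tone.

The harmony at that moment is E minor triad (E, G, B); A5 is not a chord tone.
It is approached by step down from B5 and left by step down to G5.
Step in, step out in the same direction — a passing tone.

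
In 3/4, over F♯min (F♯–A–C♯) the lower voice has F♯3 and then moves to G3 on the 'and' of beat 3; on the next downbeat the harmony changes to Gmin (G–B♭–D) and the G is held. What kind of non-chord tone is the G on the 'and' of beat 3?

Anticipation.

The harmony at that moment is F♯ minor triad (F♯, A, C♯); G3 is not a chord tone.
It is approached by step up from F♯3 and then sustained as the same pitch into the next harmony.
Arriving early and becoming a chord tone when the harmony changes — an anticipation.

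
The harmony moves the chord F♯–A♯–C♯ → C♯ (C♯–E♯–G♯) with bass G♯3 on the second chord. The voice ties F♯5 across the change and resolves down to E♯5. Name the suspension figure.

7–6 suspension.

At the second chord the bass is G♯3. The suspended F♯5 lies a seventh above the bass; after resolving down by step to E♯5, the interval above the bass becomes a sixth.
Suspension figures are named by those two intervals: 7–6.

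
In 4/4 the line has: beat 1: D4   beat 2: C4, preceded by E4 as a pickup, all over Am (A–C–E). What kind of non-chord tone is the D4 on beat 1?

The harmony at that moment is A minor triad (A, C, E); D4 is not a chord tone.
It is approached by step down from E4 and left by step down to C4.
Step in, step out in the same direction — a passing tone.

Passing tone.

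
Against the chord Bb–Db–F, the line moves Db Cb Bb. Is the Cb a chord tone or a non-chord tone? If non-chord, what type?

The harmony at that moment is Bb minor triad (Bb, Db, F); Cb is not a chord tone.
It is approached by step down from Db and left by step down to Bb.
Step in, step out in the same direction — a passing tone.

Non-chord tone — a passing tone.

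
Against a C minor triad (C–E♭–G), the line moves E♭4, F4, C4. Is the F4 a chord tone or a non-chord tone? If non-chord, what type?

The harmony at that moment is C minor triad (C, E♭, G); F4 is not a chord tone.
It is approached by step up from E♭4 and left by leap down to C4.
Step in, leap out — an escape tone.

Non-chord tone — an escape tone.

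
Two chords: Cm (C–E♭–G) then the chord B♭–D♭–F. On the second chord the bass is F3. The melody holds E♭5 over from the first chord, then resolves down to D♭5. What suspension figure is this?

7–6 suspension.

At the second chord the bass is F3. The suspended E♭5 lies a seventh above the bass; after resolving down by step to D♭5, the interval above the bass becomes a sixth.
Suspension figures are named by those two intervals: 7–6.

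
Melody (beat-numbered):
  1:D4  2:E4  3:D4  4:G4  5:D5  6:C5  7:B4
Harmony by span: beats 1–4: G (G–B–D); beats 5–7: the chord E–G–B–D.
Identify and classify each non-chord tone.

E4 (beat 2) — neighbor tone; C5 (beat 6) — passing tone.

The harmony at that moment is G major triad (G, B, D); E4 is not a chord tone.
It is approached by step up from D4 and left by step down to D4.
Step away and step back to the same note — a neighbor tone (upper neighbor).
The harmony at that moment is E minor seventh chord (E, G, B, D); C5 is not a chord tone.
It is approached by step down from D5 and left by step down to B4.
Step in, step out in the same direction — a passing tone.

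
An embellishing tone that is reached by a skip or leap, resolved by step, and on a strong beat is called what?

Appoggiatura.

Approach: by leap. Departure: by step. Metric position: strong.
Leap in, step out, in a metrically strong position — an appoggiatura. (It is the mirror image of the escape tone, which steps in and leaps out from a weak position.)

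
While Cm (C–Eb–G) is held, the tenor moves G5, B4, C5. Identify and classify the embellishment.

The harmony at that moment is C minor triad (C, Eb, G); B4 is not a chord tone.
It is approached by leap down from G5 and left by step up to C5.
Leap in, step out — an appoggiatura.

B4 is an appoggiatura.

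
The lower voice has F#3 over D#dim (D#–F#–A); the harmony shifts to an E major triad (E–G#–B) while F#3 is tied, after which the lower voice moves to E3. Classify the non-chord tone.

The harmony at that moment is E major triad (E, G#, B); F#3 is not a chord tone.
It is held over (the same pitch as the preceding F#3) and left by step down to E3.
Held over from the previous chord and resolving down by step — a suspension.

F#3 is a suspension.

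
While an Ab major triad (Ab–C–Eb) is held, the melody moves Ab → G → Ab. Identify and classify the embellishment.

The harmony at that moment is Ab major triad (Ab, C, Eb); G is not a chord tone.
It is approached by step down from Ab and left by step up to Ab.
Step away and step back to the same note — a neighbor tone (lower neighbor).

G is a neighbor tone.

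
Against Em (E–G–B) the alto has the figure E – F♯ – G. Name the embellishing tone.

The harmony at that moment is E minor triad (E, G, B); F♯ is not a chord tone.
It is approached by step up from E and left by step up to G.
Step in, step out in the same direction — a passing tone.

F♯ is a passing tone.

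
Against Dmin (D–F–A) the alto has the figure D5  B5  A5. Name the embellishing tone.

The harmony at that moment is D minor triad (D, F, A); B5 is not a chord tone.
It is approached by leap up from D5 and left by step down to A5.
Leap in, step out — an appoggiatura.

B5 is an appoggiatura.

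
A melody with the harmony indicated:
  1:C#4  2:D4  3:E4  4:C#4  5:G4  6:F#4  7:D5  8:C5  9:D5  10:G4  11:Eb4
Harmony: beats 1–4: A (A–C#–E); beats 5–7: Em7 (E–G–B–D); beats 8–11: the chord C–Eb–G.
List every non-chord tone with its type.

D4 (beat 2) — passing tone; F#4 (beat 6) — escape tone; D5 (beat 9) — escape tone.

The harmony at that moment is A major triad (A, C#, E); D4 is not a chord tone.
It is approached by step up from C#4 and left by step up to E4.
Step in, step out in the same direction — a passing tone.
The harmony at that moment is E minor seventh chord (E, G, B, D); F#4 is not a chord tone.
It is approached by step down from G4 and left by leap up to D5.
Step in, leap out — an escape tone.
The harmony at that moment is C minor triad (C, Eb, G); D5 is not a chord tone.
It is approached by step up from C5 and left by leap down to G4.
Step in, leap out — an escape tone.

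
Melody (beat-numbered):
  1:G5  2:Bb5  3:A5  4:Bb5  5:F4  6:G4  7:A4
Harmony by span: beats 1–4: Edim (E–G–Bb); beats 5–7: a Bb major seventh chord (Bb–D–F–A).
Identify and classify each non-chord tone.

A5 (beat 3) — neighbor tone; G4 (beat 6) — passing tone.

The harmony at that moment is E diminished triad (E, G, Bb); A5 is not a chord tone.
It is approached by step down from Bb5 and left by step up to Bb5.
Step away and step back to the same note — a neighbor tone (lower neighbor).
The harmony at that moment is Bb major seventh chord (Bb, D, F, A); G4 is not a chord tone.
It is approached by step up from F4 and left by step up to A4.
Step in, step out in the same direction — a passing tone.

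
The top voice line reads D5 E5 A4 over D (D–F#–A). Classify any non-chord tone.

E5 is an escape tone.

The harmony at that moment is D major triad (D, F#, A); E5 is not a chord tone.
It is approached by step up from D5 and left by leap down to A4.
Step in, leap out — an escape tone.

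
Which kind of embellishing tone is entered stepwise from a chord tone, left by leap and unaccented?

Escape tone.

Approach: by step. Departure: by leap. Metric position: weak.
Step in, leap out, from a weak position — an escape tone (échappée). (It is the mirror image of the appoggiatura, which leaps in and steps out on a strong beat.)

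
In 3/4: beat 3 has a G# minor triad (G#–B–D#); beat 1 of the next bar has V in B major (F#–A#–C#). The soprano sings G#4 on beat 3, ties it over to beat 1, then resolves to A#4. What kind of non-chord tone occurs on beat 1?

Retardation.

The harmony at that moment is F# major triad (F#, A#, C#); G#4 is not a chord tone.
It is held over (the same pitch as the preceding G#4) and left by step up to A#4.
Held over from the previous chord and resolving up by step — a retardation.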